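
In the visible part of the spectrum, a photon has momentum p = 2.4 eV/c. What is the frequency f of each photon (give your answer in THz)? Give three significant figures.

580 THz

Use h = 6.62607015e-34 J·s, c = 2.99792458e8 m/s, 1 eV = 1.602176634e-19 J.
In SI units: p = 2.4 eV/c = 1.2826e-27 kg·m/s.
Apply f = pc/h: f = 5.803e14 Hz.
Converting to THz: f = 580.3 THz ≈ 580 THz.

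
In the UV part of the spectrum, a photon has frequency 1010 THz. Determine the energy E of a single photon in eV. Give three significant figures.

4.18 eV

Use h = 6.62607015 × 10^-34 J·s, 1 eV = 1.602176634 × 10^-19 J.
First convert: f = 1010 THz = 1.01 × 10^15 Hz.
Since E = hf for a photon, E = 6.692 × 10^-19 J.
Converting to eV: E = 4.177 eV ≈ 4.18 eV.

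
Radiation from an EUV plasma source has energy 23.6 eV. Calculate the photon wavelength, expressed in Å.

Take h = 6.62607015e-34 J·s, c = 2.99792458e8 m/s, 1 eV = 1.602176634e-19 J.
Convert to SI: E = 23.6 eV = 3.7811e-18 J.
Since λ = hc/E for a photon, λ = 5.254e-8 m.
Converting to Å: λ = 525.4 Å ≈ 525 Å.

525 Å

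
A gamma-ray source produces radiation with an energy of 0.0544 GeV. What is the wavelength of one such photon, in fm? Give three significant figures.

22.8 fm

In SI units: E = 0.0544 GeV = 8.7158 × 10^-12 J.
Since λ = hc/E for a photon, λ = 2.279 × 10^-14 m.
Converting to fm: λ = 22.79 fm ≈ 22.8 fm.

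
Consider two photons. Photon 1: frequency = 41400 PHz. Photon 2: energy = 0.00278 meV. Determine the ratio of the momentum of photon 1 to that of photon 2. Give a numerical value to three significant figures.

p_1 = 9.150 × 10^-23 kg·m/s (from frequency = 41400 PHz, via p = hf/c).
p_2 = 1.486 × 10^-33 kg·m/s (from energy = 0.00278 meV, via p = E/c).
Ratio = 9.150 × 10^-23 / 1.486 × 10^-33 = 6.16 × 10^10.

6.16 × 10^10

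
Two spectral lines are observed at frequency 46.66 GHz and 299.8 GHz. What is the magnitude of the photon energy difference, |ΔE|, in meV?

Using E = hf: E₁ = 3.0917 × 10^-23 J, E₂ = 1.9865 × 10^-22 J.
|ΔE| = |3.0917 × 10^-23 − 1.9865 × 10^-22| = 1.68 × 10^-22 J = 1.05 meV.

1.05 meV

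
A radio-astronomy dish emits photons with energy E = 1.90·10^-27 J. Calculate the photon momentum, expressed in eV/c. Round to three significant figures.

Since p = E/c for a photon, p = 6.338·10^-36 kg·m/s.
Converting to eV/c: p = 1.186·10^-8 eV/c ≈ 1.19·10^-8 eV/c.

1.19·10^-8 eV/c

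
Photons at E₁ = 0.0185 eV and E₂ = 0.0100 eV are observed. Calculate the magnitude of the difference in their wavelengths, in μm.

57.0 μm

Using λ = hc/E: λ₁ = 6.702 × 10^-5 m, λ₂ = 1.240 × 10^-4 m.
|Δλ| = |6.702 × 10^-5 − 1.240 × 10^-4| = 5.70 × 10^-5 m = 57.0 μm.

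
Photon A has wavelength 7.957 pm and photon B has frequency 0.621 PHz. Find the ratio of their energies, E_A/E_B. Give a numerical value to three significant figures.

E_A = 2.496e-14 J (from wavelength = 7.957 pm, via E = hc/λ).
E_B = 4.115e-19 J (from frequency = 0.621 PHz, via E = hf).
Ratio = 2.496e-14 / 4.115e-19 = 6.07e4.

6.07e4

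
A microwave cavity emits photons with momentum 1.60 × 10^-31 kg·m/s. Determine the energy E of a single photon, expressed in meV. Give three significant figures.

Take c = 2.99792458 × 10^8 m/s, 1 eV = 1.602176634 × 10^-19 J.
For a photon E = pc, so E = 4.797 × 10^-23 J.
Converting to meV: E = 0.2994 meV ≈ 0.299 meV.

0.299 meV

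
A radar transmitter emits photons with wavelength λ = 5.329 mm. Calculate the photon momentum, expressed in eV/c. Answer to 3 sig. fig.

2.33·10^-4 eV/c

First convert: λ = 5.329 mm = 0.005329 m.
Since p = h/λ for a photon, p = 1.243·10^-31 kg·m/s.
Converting to eV/c: p = 2.327·10^-4 eV/c ≈ 2.33·10^-4 eV/c.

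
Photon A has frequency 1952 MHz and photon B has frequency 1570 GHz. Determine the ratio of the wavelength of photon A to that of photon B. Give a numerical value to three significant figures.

λ_A = 0.1536 m (from frequency = 1952 MHz, via λ = c/f).
λ_B = 1.910e-4 m (from frequency = 1570 GHz, via λ = c/f).
Ratio = 0.1536 / 1.910e-4 = 804.

804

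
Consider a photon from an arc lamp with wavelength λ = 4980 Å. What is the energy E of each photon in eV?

2.49 eV

First convert: λ = 4980 Å = 4.98e-7 m.
The photon relation is E = hc/λ, giving E = 3.989e-19 J.
Converting to eV: E = 2.490 eV ≈ 2.49 eV.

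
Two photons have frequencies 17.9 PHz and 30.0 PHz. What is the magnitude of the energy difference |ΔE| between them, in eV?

Using E = hf: E₁ = 1.186 × 10^-17 J, E₂ = 1.988 × 10^-17 J.
|ΔE| = |1.186 × 10^-17 − 1.988 × 10^-17| = 8.02 × 10^-18 J = 50.0 eV.

50.0 eV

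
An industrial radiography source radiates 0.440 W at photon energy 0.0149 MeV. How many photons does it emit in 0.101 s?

1.86 × 10^13 photons

Total energy: E_total = P·t = 0.440 × 0.101 = 0.04444 J.
Per-photon energy: E = 2.387 × 10^-15 J.
N = E_total / E_photon = 1.86 × 10^13.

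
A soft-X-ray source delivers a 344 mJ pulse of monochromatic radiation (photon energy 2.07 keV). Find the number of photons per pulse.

1.04·10^15 photons

Per-photon energy: E = 3.317·10^-16 J (from energy = 2.07 keV).
N = E_total / E_photon = 0.344 J / 3.317·10^-16 J = 1.04·10^15.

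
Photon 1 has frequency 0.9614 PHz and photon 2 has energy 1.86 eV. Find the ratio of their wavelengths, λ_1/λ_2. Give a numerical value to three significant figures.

λ_1 = 3.118·10^-7 m (from frequency = 0.9614 PHz, via λ = c/f).
λ_2 = 6.666·10^-7 m (from energy = 1.86 eV, via λ = hc/E).
Ratio = 3.118·10^-7 / 6.666·10^-7 = 0.468.

0.468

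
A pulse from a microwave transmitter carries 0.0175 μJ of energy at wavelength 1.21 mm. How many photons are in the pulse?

Per-photon energy: E = 1.642 × 10^-22 J (from wavelength = 1.21 mm).
N = E_total / E_photon = 1.75 × 10^-8 J / 1.642 × 10^-22 J = 1.07 × 10^14.

1.07 × 10^14 photons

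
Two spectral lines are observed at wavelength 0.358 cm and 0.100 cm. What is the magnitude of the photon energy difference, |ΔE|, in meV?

0.894 meV

Using E = hc/λ: E₁ = 5.549e-23 J, E₂ = 1.986e-22 J.
|ΔE| = |5.549e-23 − 1.986e-22| = 1.43e-22 J = 0.894 meV.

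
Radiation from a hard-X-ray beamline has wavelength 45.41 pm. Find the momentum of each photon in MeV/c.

Convert to SI: λ = 45.41 pm = 4.541 × 10^-11 m.
Apply p = h/λ: p = 1.459 × 10^-23 kg·m/s.
Converting to MeV/c: p = 0.02730 MeV/c ≈ 0.0273 MeV/c.

0.0273 MeV/c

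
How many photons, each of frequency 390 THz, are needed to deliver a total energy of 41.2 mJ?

1.59e17 photons

Per-photon energy: E = 2.584e-19 J (from frequency = 390 THz).
N = E_total / E_photon = 0.0412 J / 2.584e-19 J = 1.59e17.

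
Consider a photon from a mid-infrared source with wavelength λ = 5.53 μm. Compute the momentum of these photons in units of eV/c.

Convert to SI: λ = 5.53 μm = 5.53 × 10^-6 m.
The photon relation is p = h/λ, giving p = 1.198 × 10^-28 kg·m/s.
Converting to eV/c: p = 0.2242 eV/c ≈ 0.224 eV/c.

0.224 eV/c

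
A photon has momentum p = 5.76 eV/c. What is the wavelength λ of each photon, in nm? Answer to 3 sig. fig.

Take h = 6.62607015e-34 J·s, c = 2.99792458e8 m/s, 1 eV = 1.602176634e-19 J.
Convert to SI: p = 5.76 eV/c = 3.0783e-27 kg·m/s.
Since λ = h/p for a photon, λ = 2.153e-7 m.
Converting to nm: λ = 215.3 nm ≈ 215 nm.

215 nm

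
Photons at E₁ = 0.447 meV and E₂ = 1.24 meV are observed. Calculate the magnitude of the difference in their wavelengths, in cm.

Using λ = hc/E: λ₁ = 0.002774 m, λ₂ = 9.999·10^-4 m.
|Δλ| = |0.002774 − 9.999·10^-4| = 0.00177 m = 0.177 cm.

0.177 cm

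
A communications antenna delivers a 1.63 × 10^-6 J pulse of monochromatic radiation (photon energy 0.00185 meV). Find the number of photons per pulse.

5.50 × 10^18 photons

Per-photon energy: E = 2.964 × 10^-25 J (from energy = 0.00185 meV).
N = E_total / E_photon = 1.63 × 10^-6 J / 2.964 × 10^-25 J = 5.50 × 10^18.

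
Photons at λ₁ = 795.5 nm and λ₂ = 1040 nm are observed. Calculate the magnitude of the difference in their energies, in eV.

Using E = hc/λ: E₁ = 2.4971·10^-19 J, E₂ = 1.9100·10^-19 J.
|ΔE| = |2.4971·10^-19 − 1.9100·10^-19| = 5.87·10^-20 J = 0.366 eV.

0.366 eV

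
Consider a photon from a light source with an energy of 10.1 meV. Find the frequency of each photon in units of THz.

Convert to SI: E = 10.1 meV = 1.6182e-21 J.
The photon relation is f = E/h, giving f = 2.442e12 Hz.
Converting to THz: f = 2.442 THz ≈ 2.44 THz.

2.44 THz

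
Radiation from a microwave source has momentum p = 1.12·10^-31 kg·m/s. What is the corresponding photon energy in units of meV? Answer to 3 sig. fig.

0.210 meV

Apply E = pc: E = 3.358·10^-23 J.
Converting to meV: E = 0.2096 meV ≈ 0.210 meV.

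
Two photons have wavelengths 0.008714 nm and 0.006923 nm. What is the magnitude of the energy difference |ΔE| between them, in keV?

Using E = hc/λ: E₁ = 2.2796 × 10^-14 J, E₂ = 2.8693 × 10^-14 J.
|ΔE| = |2.2796 × 10^-14 − 2.8693 × 10^-14| = 5.90 × 10^-15 J = 36.8 keV.

36.8 keV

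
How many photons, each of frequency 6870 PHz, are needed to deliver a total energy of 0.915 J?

2.01e14 photons

Per-photon energy: E = 4.552e-15 J (from frequency = 6870 PHz).
N = E_total / E_photon = 0.915 J / 4.552e-15 J = 2.01e14.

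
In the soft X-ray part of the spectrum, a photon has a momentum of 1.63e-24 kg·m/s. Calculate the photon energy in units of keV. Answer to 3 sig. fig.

3.05 keV

Apply E = pc: E = 4.887e-16 J.
Converting to keV: E = 3.050 keV ≈ 3.05 keV.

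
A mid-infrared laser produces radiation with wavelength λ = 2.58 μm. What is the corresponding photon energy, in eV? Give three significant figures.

0.481 eV

Use h = 6.62607015e-34 J·s, c = 2.99792458e8 m/s, 1 eV = 1.602176634e-19 J.
Convert to SI: λ = 2.58 μm = 2.58e-6 m.
Since E = hc/λ for a photon, E = 7.699e-20 J.
Converting to eV: E = 0.4806 eV ≈ 0.481 eV.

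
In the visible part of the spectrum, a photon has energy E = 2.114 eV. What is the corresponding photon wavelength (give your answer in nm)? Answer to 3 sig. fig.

586 nm

First convert: E = 2.114 eV = 3.3870 × 10^-19 J.
For a photon λ = hc/E, so λ = 5.865 × 10^-7 m.
Converting to nm: λ = 586.5 nm ≈ 586 nm.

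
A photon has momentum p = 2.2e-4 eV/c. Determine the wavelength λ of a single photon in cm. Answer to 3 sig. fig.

0.564 cm

First convert: p = 2.2e-4 eV/c = 1.1757e-31 kg·m/s.
The photon relation is λ = h/p, giving λ = 0.005636 m.
Converting to cm: λ = 0.5636 cm ≈ 0.564 cm.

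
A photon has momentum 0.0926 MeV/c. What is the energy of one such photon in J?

Convert to SI: p = 0.0926 MeV/c = 4.9488 × 10^-23 kg·m/s.
Since E = pc for a photon, E = 1.484 × 10^-14 J.
So E ≈ 1.48 × 10^-14 J.

1.48 × 10^-14 J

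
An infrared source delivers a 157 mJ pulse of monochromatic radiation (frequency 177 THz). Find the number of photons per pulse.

1.34 × 10^18 photons

Per-photon energy: E = 1.173 × 10^-19 J (from frequency = 177 THz).
N = E_total / E_photon = 0.157 J / 1.173 × 10^-19 J = 1.34 × 10^18.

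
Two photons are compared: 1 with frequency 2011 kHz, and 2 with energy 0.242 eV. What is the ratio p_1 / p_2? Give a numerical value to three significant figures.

3.44e-8

p_1 = 4.445e-36 kg·m/s (from frequency = 2011 kHz, via p = hf/c).
p_2 = 1.293e-28 kg·m/s (from energy = 0.242 eV, via p = E/c).
Ratio = 4.445e-36 / 1.293e-28 = 3.44e-8.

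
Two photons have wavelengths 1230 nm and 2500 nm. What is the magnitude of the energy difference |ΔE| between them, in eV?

0.512 eV

Using E = hc/λ: E₁ = 1.615·10^-19 J, E₂ = 7.946·10^-20 J.
|ΔE| = |1.615·10^-19 − 7.946·10^-20| = 8.20·10^-20 J = 0.512 eV.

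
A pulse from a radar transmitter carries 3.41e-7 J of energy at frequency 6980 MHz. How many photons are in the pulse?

Per-photon energy: E = 4.625e-24 J (from frequency = 6980 MHz).
N = E_total / E_photon = 3.41e-7 J / 4.625e-24 J = 7.37e16.

7.37e16 photons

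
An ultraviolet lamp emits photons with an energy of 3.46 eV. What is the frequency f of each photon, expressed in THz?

837 THz

Use h = 6.62607015 × 10^-34 J·s, 1 eV = 1.602176634 × 10^-19 J.
First convert: E = 3.46 eV = 5.5435 × 10^-19 J.
The photon relation is f = E/h, giving f = 8.366 × 10^14 Hz.
Converting to THz: f = 836.6 THz ≈ 837 THz.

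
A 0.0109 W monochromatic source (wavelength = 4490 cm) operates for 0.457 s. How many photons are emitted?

Total energy: E_total = P·t = 0.0109 × 0.457 = 0.004981 J.
Per-photon energy: E = 4.424 × 10^-27 J.
N = E_total / E_photon = 1.13 × 10^24.

1.13 × 10^24 photons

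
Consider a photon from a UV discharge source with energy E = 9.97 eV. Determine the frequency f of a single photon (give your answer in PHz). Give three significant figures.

First convert: E = 9.97 eV = 1.5974e-18 J.
For a photon f = E/h, so f = 2.411e15 Hz.
Converting to PHz: f = 2.411 PHz ≈ 2.41 PHz.

2.41 PHz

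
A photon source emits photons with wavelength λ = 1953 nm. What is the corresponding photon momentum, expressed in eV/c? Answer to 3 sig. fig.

0.635 eV/c

Use h = 6.62607015 × 10^-34 J·s, c = 2.99792458 × 10^8 m/s, 1 eV = 1.602176634 × 10^-19 J.
First convert: λ = 1953 nm = 1.953 × 10^-6 m.
Since p = h/λ for a photon, p = 3.393 × 10^-28 kg·m/s.
Converting to eV/c: p = 0.6348 eV/c ≈ 0.635 eV/c.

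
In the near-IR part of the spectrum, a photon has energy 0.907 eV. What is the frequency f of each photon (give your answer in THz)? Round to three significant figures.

219 THz

In SI units: E = 0.907 eV = 1.4532e-19 J.
The photon relation is f = E/h, giving f = 2.193e14 Hz.
Converting to THz: f = 219.3 THz ≈ 219 THz.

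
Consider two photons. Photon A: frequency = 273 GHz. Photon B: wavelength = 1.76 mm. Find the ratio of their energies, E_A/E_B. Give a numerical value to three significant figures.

1.60

E_A = 1.809 × 10^-22 J (from frequency = 273 GHz, via E = hf).
E_B = 1.129 × 10^-22 J (from wavelength = 1.76 mm, via E = hc/λ).
Ratio = 1.809 × 10^-22 / 1.129 × 10^-22 = 1.60.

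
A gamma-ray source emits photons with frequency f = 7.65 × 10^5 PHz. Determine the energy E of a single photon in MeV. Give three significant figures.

(h = 6.62607015 × 10^-34 J·s, 1 eV = 1.602176634 × 10^-19 J.)
Convert to SI: f = 7.65 × 10^5 PHz = 7.65 × 10^20 Hz.
For a photon E = hf, so E = 5.069 × 10^-13 J.
Converting to MeV: E = 3.164 MeV ≈ 3.16 MeV.

3.16 MeV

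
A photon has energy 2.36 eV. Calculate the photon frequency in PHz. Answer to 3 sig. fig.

0.571 PHz

Use h = 6.62607015 × 10^-34 J·s, 1 eV = 1.602176634 × 10^-19 J.
In SI units: E = 2.36 eV = 3.7811 × 10^-19 J.
Since f = E/h for a photon, f = 5.706 × 10^14 Hz.
Converting to PHz: f = 0.5706 PHz ≈ 0.571 PHz.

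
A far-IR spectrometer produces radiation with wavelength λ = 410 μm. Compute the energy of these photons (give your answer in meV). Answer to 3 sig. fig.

3.02 meV

Take h = 6.62607015 × 10^-34 J·s, c = 2.99792458 × 10^8 m/s, 1 eV = 1.602176634 × 10^-19 J.
Convert to SI: λ = 410 μm = 4.1 × 10^-4 m.
The photon relation is E = hc/λ, giving E = 4.845 × 10^-22 J.
Converting to meV: E = 3.024 meV ≈ 3.02 meV.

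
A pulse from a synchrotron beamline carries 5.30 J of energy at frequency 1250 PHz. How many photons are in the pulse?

6.40e15 photons

Per-photon energy: E = 8.283e-16 J (from frequency = 1250 PHz).
N = E_total / E_photon = 5.30 J / 8.283e-16 J = 6.40e15.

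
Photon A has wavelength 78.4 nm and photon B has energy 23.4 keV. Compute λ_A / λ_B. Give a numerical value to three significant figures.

λ_A = 7.840 × 10^-8 m (from wavelength = 78.4 nm, via λ given directly).
λ_B = 5.298 × 10^-11 m (from energy = 23.4 keV, via λ = hc/E).
Ratio = 7.840 × 10^-8 / 5.298 × 10^-11 = 1480.

1480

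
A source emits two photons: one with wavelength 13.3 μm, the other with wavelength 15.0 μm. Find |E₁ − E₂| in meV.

10.6 meV

Using E = hc/λ: E₁ = 1.494 × 10^-20 J, E₂ = 1.324 × 10^-20 J.
|ΔE| = |1.494 × 10^-20 − 1.324 × 10^-20| = 1.69 × 10^-21 J = 10.6 meV.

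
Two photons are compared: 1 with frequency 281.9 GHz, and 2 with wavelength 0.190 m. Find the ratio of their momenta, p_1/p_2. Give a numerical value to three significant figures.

179

p_1 = 6.231e-31 kg·m/s (from frequency = 281.9 GHz, via p = hf/c).
p_2 = 3.487e-33 kg·m/s (from wavelength = 0.190 m, via p = h/λ).
Ratio = 6.231e-31 / 3.487e-33 = 179.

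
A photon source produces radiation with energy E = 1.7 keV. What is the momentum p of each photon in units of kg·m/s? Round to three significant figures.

9.09 × 10^-25 kg·m/s

(c = 2.99792458 × 10^8 m/s, 1 eV = 1.602176634 × 10^-19 J.)
In SI units: E = 1.7 keV = 2.7237 × 10^-16 J.
Apply p = E/c: p = 9.085 × 10^-25 kg·m/s.
So p ≈ 9.09 × 10^-25 kg·m/s.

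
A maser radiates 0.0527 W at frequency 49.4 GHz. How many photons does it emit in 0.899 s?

1.45e21 photons

Total energy: E_total = P·t = 0.0527 × 0.899 = 0.04738 J.
Per-photon energy: E = 3.273e-23 J.
N = E_total / E_photon = 1.45e21.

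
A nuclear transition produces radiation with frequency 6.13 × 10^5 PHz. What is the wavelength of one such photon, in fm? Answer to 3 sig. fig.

489 fm

Use c = 2.99792458 × 10^8 m/s.
In SI units: f = 6.13 × 10^5 PHz = 6.13 × 10^20 Hz.
Apply λ = c/f: λ = 4.891 × 10^-13 m.
Converting to fm: λ = 489.1 fm ≈ 489 fm.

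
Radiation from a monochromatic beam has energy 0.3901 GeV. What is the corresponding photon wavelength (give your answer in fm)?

Use h = 6.62607015e-34 J·s, c = 2.99792458e8 m/s, 1 eV = 1.602176634e-19 J.
First convert: E = 0.3901 GeV = 6.2501e-11 J.
Apply λ = hc/E: λ = 3.178e-15 m.
Converting to fm: λ = 3.178 fm ≈ 3.18 fm.

3.18 fm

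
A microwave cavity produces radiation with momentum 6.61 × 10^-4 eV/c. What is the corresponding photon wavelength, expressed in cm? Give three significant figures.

Take h = 6.62607015 × 10^-34 J·s, c = 2.99792458 × 10^8 m/s, 1 eV = 1.602176634 × 10^-19 J.
Convert to SI: p = 6.61 × 10^-4 eV/c = 3.5326 × 10^-31 kg·m/s.
Since λ = h/p for a photon, λ = 0.001876 m.
Converting to cm: λ = 0.1876 cm ≈ 0.188 cm.

0.188 cm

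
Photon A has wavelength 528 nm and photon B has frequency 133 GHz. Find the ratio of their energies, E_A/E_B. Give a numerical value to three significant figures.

4270

E_A = 3.762e-19 J (from wavelength = 528 nm, via E = hc/λ).
E_B = 8.813e-23 J (from frequency = 133 GHz, via E = hf).
Ratio = 3.762e-19 / 8.813e-23 = 4270.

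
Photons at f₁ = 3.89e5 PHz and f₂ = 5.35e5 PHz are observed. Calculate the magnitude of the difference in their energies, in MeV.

Using E = hf: E₁ = 2.578e-13 J, E₂ = 3.545e-13 J.
|ΔE| = |2.578e-13 − 3.545e-13| = 9.67e-14 J = 0.604 MeV.

0.604 MeV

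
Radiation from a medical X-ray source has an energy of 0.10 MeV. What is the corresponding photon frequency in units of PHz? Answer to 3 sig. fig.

2.42 × 10^4 PHz

Take h = 6.62607015 × 10^-34 J·s, 1 eV = 1.602176634 × 10^-19 J.
First convert: E = 0.10 MeV = 1.6022 × 10^-14 J.
The photon relation is f = E/h, giving f = 2.418 × 10^19 Hz.
Converting to PHz: f = 24180 PHz ≈ 2.42 × 10^4 PHz.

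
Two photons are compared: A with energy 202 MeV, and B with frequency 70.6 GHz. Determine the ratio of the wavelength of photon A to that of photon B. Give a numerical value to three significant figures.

λ_A = 6.138·10^-15 m (from energy = 202 MeV, via λ = hc/E).
λ_B = 0.004246 m (from frequency = 70.6 GHz, via λ = c/f).
Ratio = 6.138·10^-15 / 0.004246 = 1.45·10^-12.

1.45·10^-12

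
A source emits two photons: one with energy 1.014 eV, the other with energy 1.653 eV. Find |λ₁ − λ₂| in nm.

473 nm

Using λ = hc/E: λ₁ = 1.2227e-6 m, λ₂ = 7.5006e-7 m.
|Δλ| = |1.2227e-6 − 7.5006e-7| = 4.73e-7 m = 473 nm.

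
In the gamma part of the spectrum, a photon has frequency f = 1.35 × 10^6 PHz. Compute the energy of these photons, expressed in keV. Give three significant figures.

Take h = 6.62607015 × 10^-34 J·s, 1 eV = 1.602176634 × 10^-19 J.
In SI units: f = 1.35 × 10^6 PHz = 1.35 × 10^21 Hz.
Apply E = hf: E = 8.945 × 10^-13 J.
Converting to keV: E = 5583 keV ≈ 5580 keV.

5580 keV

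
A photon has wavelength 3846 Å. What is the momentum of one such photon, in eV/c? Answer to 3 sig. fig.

3.22 eV/c

Take h = 6.62607015e-34 J·s, c = 2.99792458e8 m/s, 1 eV = 1.602176634e-19 J.
First convert: λ = 3846 Å = 3.846e-7 m.
Apply p = h/λ: p = 1.723e-27 kg·m/s.
Converting to eV/c: p = 3.224 eV/c ≈ 3.22 eV/c.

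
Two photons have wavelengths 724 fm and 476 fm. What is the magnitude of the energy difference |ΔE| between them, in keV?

892 keV

Using E = hc/λ: E₁ = 2.744 × 10^-13 J, E₂ = 4.173 × 10^-13 J.
|ΔE| = |2.744 × 10^-13 − 4.173 × 10^-13| = 1.43 × 10^-13 J = 892 keV.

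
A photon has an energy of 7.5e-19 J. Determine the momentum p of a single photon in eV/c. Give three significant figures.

4.68 eV/c

For a photon p = E/c, so p = 2.502e-27 kg·m/s.
Converting to eV/c: p = 4.681 eV/c ≈ 4.68 eV/c.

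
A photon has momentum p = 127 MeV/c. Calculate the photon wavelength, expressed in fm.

Take h = 6.62607015e-34 J·s, c = 2.99792458e8 m/s, 1 eV = 1.602176634e-19 J.
Convert to SI: p = 127 MeV/c = 6.7872e-20 kg·m/s.
Apply λ = h/p: λ = 9.763e-15 m.
Converting to fm: λ = 9.763 fm ≈ 9.76 fm.

9.76 fm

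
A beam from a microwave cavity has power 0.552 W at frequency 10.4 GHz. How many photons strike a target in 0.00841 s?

6.74 × 10^20 photons

Total energy: E_total = P·t = 0.552 × 0.00841 = 0.004642 J.
Per-photon energy: E = 6.891 × 10^-24 J.
N = E_total / E_photon = 6.74 × 10^20.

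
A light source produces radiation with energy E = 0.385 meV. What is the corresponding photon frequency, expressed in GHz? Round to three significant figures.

(h = 6.62607015e-34 J·s, 1 eV = 1.602176634e-19 J.)
First convert: E = 0.385 meV = 6.1684e-23 J.
For a photon f = E/h, so f = 9.309e10 Hz.
Converting to GHz: f = 93.09 GHz ≈ 93.1 GHz.

93.1 GHz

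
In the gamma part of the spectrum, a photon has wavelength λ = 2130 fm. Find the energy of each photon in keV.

582 keV

In SI units: λ = 2130 fm = 2.13e-12 m.
Since E = hc/λ for a photon, E = 9.326e-14 J.
Converting to keV: E = 582.1 keV ≈ 582 keV.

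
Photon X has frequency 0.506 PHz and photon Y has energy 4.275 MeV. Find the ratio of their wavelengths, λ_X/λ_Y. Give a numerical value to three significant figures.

2.04 × 10^6

λ_X = 5.925 × 10^-7 m (from frequency = 0.506 PHz, via λ = c/f).
λ_Y = 2.900 × 10^-13 m (from energy = 4.275 MeV, via λ = hc/E).
Ratio = 5.925 × 10^-7 / 2.900 × 10^-13 = 2.04 × 10^6.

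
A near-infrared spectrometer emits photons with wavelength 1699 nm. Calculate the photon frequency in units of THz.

Convert to SI: λ = 1699 nm = 1.699e-6 m.
For a photon f = c/λ, so f = 1.765e14 Hz.
Converting to THz: f = 176.5 THz ≈ 176 THz.

176 THz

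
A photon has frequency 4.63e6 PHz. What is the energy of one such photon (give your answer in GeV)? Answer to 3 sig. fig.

0.0191 GeV

Use h = 6.62607015e-34 J·s, 1 eV = 1.602176634e-19 J.
Convert to SI: f = 4.63e6 PHz = 4.63e21 Hz.
Since E = hf for a photon, E = 3.068e-12 J.
Converting to GeV: E = 0.01915 GeV ≈ 0.0191 GeV.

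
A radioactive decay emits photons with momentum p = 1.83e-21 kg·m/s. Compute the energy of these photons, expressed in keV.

(c = 2.99792458e8 m/s, 1 eV = 1.602176634e-19 J.)
The photon relation is E = pc, giving E = 5.486e-13 J.
Converting to keV: E = 3424 keV ≈ 3420 keV.

3420 keV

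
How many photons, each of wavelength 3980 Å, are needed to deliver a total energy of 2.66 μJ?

5.33e12 photons

Per-photon energy: E = 4.991e-19 J (from wavelength = 3980 Å).
N = E_total / E_photon = 2.66e-6 J / 4.991e-19 J = 5.33e12.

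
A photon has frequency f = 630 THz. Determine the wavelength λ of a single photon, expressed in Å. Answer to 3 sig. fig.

4760 Å

First convert: f = 630 THz = 6.30 × 10^14 Hz.
Since λ = c/f for a photon, λ = 4.759 × 10^-7 m.
Converting to Å: λ = 4759 Å ≈ 4760 Å.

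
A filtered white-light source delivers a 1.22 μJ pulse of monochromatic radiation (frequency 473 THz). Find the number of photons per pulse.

Per-photon energy: E = 3.134 × 10^-19 J (from frequency = 473 THz).
N = E_total / E_photon = 1.22 × 10^-6 J / 3.134 × 10^-19 J = 3.89 × 10^12.

3.89 × 10^12 photons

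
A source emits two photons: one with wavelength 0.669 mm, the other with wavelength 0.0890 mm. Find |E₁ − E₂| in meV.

Using E = hc/λ: E₁ = 2.969 × 10^-22 J, E₂ = 2.232 × 10^-21 J.
|ΔE| = |2.969 × 10^-22 − 2.232 × 10^-21| = 1.94 × 10^-21 J = 12.1 meV.

12.1 meV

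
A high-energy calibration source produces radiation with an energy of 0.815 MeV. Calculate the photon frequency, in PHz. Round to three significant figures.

1.97 × 10^5 PHz

First convert: E = 0.815 MeV = 1.3058 × 10^-13 J.
The photon relation is f = E/h, giving f = 1.971 × 10^20 Hz.
Converting to PHz: f = 197100 PHz ≈ 1.97 × 10^5 PHz.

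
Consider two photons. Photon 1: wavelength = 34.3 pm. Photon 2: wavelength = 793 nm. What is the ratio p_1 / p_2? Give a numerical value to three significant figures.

p_1 = 1.932e-23 kg·m/s (from wavelength = 34.3 pm, via p = h/λ).
p_2 = 8.356e-28 kg·m/s (from wavelength = 793 nm, via p = h/λ).
Ratio = 1.932e-23 / 8.356e-28 = 2.31e4.

2.31e4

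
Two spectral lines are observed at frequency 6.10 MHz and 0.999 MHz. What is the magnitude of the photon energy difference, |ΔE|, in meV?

2.11e-5 meV

Using E = hf: E₁ = 4.042e-27 J, E₂ = 6.619e-28 J.
|ΔE| = |4.042e-27 − 6.619e-28| = 3.38e-27 J = 2.11e-5 meV.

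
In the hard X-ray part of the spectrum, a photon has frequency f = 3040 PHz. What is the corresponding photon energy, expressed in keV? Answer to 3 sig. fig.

Convert to SI: f = 3040 PHz = 3.04e18 Hz.
The photon relation is E = hf, giving E = 2.014e-15 J.
Converting to keV: E = 12.57 keV ≈ 12.6 keV.

12.6 keV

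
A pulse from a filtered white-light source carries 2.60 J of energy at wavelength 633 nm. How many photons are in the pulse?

Per-photon energy: E = 3.138e-19 J (from wavelength = 633 nm).
N = E_total / E_photon = 2.60 J / 3.138e-19 J = 8.29e18.

8.29e18 photons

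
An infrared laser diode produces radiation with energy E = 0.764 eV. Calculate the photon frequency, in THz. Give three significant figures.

185 THz

First convert: E = 0.764 eV = 1.2241e-19 J.
For a photon f = E/h, so f = 1.847e14 Hz.
Converting to THz: f = 184.7 THz ≈ 185 THz.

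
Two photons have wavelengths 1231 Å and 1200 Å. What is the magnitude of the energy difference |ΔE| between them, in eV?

Using E = hc/λ: E₁ = 1.6137 × 10^-18 J, E₂ = 1.6554 × 10^-18 J.
|ΔE| = |1.6137 × 10^-18 − 1.6554 × 10^-18| = 4.17 × 10^-20 J = 0.260 eV.

0.260 eV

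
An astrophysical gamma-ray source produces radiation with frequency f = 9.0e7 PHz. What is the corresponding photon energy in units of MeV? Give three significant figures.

372 MeV

First convert: f = 9.0e7 PHz = 9.0e22 Hz.
For a photon E = hf, so E = 5.963e-11 J.
Converting to MeV: E = 372.2 MeV ≈ 372 MeV.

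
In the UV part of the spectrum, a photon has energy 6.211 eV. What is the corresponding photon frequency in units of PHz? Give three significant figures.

1.50 PHz

Use h = 6.62607015e-34 J·s, 1 eV = 1.602176634e-19 J.
Convert to SI: E = 6.211 eV = 9.9511e-19 J.
For a photon f = E/h, so f = 1.502e15 Hz.
Converting to PHz: f = 1.502 PHz ≈ 1.50 PHz.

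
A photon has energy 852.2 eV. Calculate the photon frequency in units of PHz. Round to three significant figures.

First convert: E = 852.2 eV = 1.3654e-16 J.
For a photon f = E/h, so f = 2.061e17 Hz.
Converting to PHz: f = 206.1 PHz ≈ 206 PHz.

206 PHz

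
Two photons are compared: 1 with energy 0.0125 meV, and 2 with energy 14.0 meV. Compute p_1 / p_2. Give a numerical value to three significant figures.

8.93e-4

p_1 = 6.680e-33 kg·m/s (from energy = 0.0125 meV, via p = E/c).
p_2 = 7.482e-30 kg·m/s (from energy = 14.0 meV, via p = E/c).
Ratio = 6.680e-33 / 7.482e-30 = 8.93e-4.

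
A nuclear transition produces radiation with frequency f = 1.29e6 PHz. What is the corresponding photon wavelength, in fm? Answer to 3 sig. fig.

232 fm

Convert to SI: f = 1.29e6 PHz = 1.29e21 Hz.
Apply λ = c/f: λ = 2.324e-13 m.
Converting to fm: λ = 232.4 fm ≈ 232 fm.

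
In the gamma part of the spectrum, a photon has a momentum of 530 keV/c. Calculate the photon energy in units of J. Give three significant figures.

8.49e-14 J

Use c = 2.99792458e8 m/s, 1 eV = 1.602176634e-19 J.
Convert to SI: p = 530 keV/c = 2.8325e-22 kg·m/s.
For a photon E = pc, so E = 8.492e-14 J.
So E ≈ 8.49e-14 J.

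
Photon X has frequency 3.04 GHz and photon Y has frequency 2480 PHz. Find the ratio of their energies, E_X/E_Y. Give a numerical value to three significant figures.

1.23 × 10^-9

E_X = 2.014 × 10^-24 J (from frequency = 3.04 GHz, via E = hf).
E_Y = 1.643 × 10^-15 J (from frequency = 2480 PHz, via E = hf).
Ratio = 2.014 × 10^-24 / 1.643 × 10^-15 = 1.23 × 10^-9.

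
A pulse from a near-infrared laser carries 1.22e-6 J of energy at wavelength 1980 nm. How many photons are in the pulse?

Per-photon energy: E = 1.003e-19 J (from wavelength = 1980 nm).
N = E_total / E_photon = 1.22e-6 J / 1.003e-19 J = 1.22e13.

1.22e13 photons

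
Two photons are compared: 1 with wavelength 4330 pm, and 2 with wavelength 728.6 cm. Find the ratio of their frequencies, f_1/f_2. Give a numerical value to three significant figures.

f_1 = 6.924 × 10^16 Hz (from wavelength = 4330 pm, via f = c/λ).
f_2 = 4.115 × 10^7 Hz (from wavelength = 728.6 cm, via f = c/λ).
Ratio = 6.924 × 10^16 / 4.115 × 10^7 = 1.68 × 10^9.

1.68 × 10^9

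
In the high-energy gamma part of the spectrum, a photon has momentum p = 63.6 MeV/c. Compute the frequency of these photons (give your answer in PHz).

Take h = 6.62607015e-34 J·s, c = 2.99792458e8 m/s, 1 eV = 1.602176634e-19 J.
First convert: p = 63.6 MeV/c = 3.3990e-20 kg·m/s.
Apply f = pc/h: f = 1.538e22 Hz.
Converting to PHz: f = 1.538e7 PHz ≈ 1.54e7 PHz.

1.54e7 PHz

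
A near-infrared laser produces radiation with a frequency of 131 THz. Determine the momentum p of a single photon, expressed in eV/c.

Take h = 6.62607015e-34 J·s, c = 2.99792458e8 m/s, 1 eV = 1.602176634e-19 J.
In SI units: f = 131 THz = 1.31e14 Hz.
For a photon p = hf/c, so p = 2.895e-28 kg·m/s.
Converting to eV/c: p = 0.5418 eV/c ≈ 0.542 eV/c.

0.542 eV/c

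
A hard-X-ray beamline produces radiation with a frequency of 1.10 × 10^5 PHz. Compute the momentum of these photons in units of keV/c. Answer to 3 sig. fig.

Convert to SI: f = 1.10 × 10^5 PHz = 1.10 × 10^20 Hz.
Since p = hf/c for a photon, p = 2.431 × 10^-22 kg·m/s.
Converting to keV/c: p = 454.9 keV/c ≈ 455 keV/c.

455 keV/c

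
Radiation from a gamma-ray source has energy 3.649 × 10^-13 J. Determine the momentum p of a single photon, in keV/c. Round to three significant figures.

2280 keV/c

(c = 2.99792458 × 10^8 m/s, 1 eV = 1.602176634 × 10^-19 J.)
Since p = E/c for a photon, p = 1.217 × 10^-21 kg·m/s.
Converting to keV/c: p = 2278 keV/c ≈ 2280 keV/c.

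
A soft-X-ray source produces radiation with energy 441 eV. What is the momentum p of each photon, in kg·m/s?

(c = 2.99792458 × 10^8 m/s, 1 eV = 1.602176634 × 10^-19 J.)
Convert to SI: E = 441 eV = 7.0656 × 10^-17 J.
Since p = E/c for a photon, p = 2.357 × 10^-25 kg·m/s.
So p ≈ 2.36 × 10^-25 kg·m/s.

2.36 × 10^-25 kg·m/s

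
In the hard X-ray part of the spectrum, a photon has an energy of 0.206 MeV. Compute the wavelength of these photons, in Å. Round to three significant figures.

0.0602 Å

(h = 6.62607015·10^-34 J·s, c = 2.99792458·10^8 m/s, 1 eV = 1.602176634·10^-19 J.)
First convert: E = 0.206 MeV = 3.3005·10^-14 J.
Apply λ = hc/E: λ = 6.019·10^-12 m.
Converting to Å: λ = 0.06019 Å ≈ 0.0602 Å.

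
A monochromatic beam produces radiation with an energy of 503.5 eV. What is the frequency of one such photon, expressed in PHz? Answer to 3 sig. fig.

Take h = 6.62607015 × 10^-34 J·s, 1 eV = 1.602176634 × 10^-19 J.
First convert: E = 503.5 eV = 8.0670 × 10^-17 J.
The photon relation is f = E/h, giving f = 1.217 × 10^17 Hz.
Converting to PHz: f = 121.7 PHz ≈ 122 PHz.

122 PHz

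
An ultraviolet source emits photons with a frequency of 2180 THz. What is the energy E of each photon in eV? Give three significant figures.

9.02 eV

(h = 6.62607015e-34 J·s, 1 eV = 1.602176634e-19 J.)
Convert to SI: f = 2180 THz = 2.18e15 Hz.
The photon relation is E = hf, giving E = 1.444e-18 J.
Converting to eV: E = 9.016 eV ≈ 9.02 eV.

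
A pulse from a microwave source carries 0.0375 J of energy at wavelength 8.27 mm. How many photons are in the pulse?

1.56 × 10^21 photons

Per-photon energy: E = 2.402 × 10^-23 J (from wavelength = 8.27 mm).
N = E_total / E_photon = 0.0375 J / 2.402 × 10^-23 J = 1.56 × 10^21.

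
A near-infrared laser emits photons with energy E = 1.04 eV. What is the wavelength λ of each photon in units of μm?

1.19 μm

Convert to SI: E = 1.04 eV = 1.6663 × 10^-19 J.
The photon relation is λ = hc/E, giving λ = 1.192 × 10^-6 m.
Converting to μm: λ = 1.192 μm ≈ 1.19 μm.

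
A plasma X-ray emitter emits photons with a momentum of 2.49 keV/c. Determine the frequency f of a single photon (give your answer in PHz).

Take h = 6.62607015e-34 J·s, c = 2.99792458e8 m/s, 1 eV = 1.602176634e-19 J.
Convert to SI: p = 2.49 keV/c = 1.3307e-24 kg·m/s.
Apply f = pc/h: f = 6.021e17 Hz.
Converting to PHz: f = 602.1 PHz ≈ 602 PHz.

602 PHz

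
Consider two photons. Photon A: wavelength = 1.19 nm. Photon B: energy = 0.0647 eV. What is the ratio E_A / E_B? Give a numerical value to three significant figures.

E_A = 1.669 × 10^-16 J (from wavelength = 1.19 nm, via E = hc/λ).
E_B = 1.037 × 10^-20 J (from energy = 0.0647 eV, via E given directly).
Ratio = 1.669 × 10^-16 / 1.037 × 10^-20 = 1.61 × 10^4.

1.61 × 10^4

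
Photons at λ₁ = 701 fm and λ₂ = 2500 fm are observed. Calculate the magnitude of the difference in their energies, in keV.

1270 keV

Using E = hc/λ: E₁ = 2.834 × 10^-13 J, E₂ = 7.946 × 10^-14 J.
|ΔE| = |2.834 × 10^-13 − 7.946 × 10^-14| = 2.04 × 10^-13 J = 1270 keV.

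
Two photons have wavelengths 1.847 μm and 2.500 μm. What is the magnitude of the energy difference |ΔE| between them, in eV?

Using E = hc/λ: E₁ = 1.0755 × 10^-19 J, E₂ = 7.9458 × 10^-20 J.
|ΔE| = |1.0755 × 10^-19 − 7.9458 × 10^-20| = 2.81 × 10^-20 J = 0.175 eV.

0.175 eV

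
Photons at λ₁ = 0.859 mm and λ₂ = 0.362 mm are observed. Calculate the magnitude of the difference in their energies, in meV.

Using E = hc/λ: E₁ = 2.313 × 10^-22 J, E₂ = 5.487 × 10^-22 J.
|ΔE| = |2.313 × 10^-22 − 5.487 × 10^-22| = 3.17 × 10^-22 J = 1.98 meV.

1.98 meV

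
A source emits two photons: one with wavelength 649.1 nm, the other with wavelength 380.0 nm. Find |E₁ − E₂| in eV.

Using E = hc/λ: E₁ = 3.0603 × 10^-19 J, E₂ = 5.2275 × 10^-19 J.
|ΔE| = |3.0603 × 10^-19 − 5.2275 × 10^-19| = 2.17 × 10^-19 J = 1.35 eV.

1.35 eV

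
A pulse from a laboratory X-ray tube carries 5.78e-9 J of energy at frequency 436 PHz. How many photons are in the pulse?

Per-photon energy: E = 2.889e-16 J (from frequency = 436 PHz).
N = E_total / E_photon = 5.78e-9 J / 2.889e-16 J = 2.00e7.

2.00e7 photons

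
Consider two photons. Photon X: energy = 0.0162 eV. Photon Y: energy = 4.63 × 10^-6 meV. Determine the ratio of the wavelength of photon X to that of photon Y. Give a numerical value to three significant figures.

2.86 × 10^-7

λ_X = 7.653 × 10^-5 m (from energy = 0.0162 eV, via λ = hc/E).
λ_Y = 267.8 m (from energy = 4.63 × 10^-6 meV, via λ = hc/E).
Ratio = 7.653 × 10^-5 / 267.8 = 2.86 × 10^-7.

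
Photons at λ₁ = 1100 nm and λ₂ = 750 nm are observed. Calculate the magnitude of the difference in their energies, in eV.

0.526 eV

Using E = hc/λ: E₁ = 1.806·10^-19 J, E₂ = 2.649·10^-19 J.
|ΔE| = |1.806·10^-19 − 2.649·10^-19| = 8.43·10^-20 J = 0.526 eV.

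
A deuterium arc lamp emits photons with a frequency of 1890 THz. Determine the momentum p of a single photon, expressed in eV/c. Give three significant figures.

7.82 eV/c

First convert: f = 1890 THz = 1.89 × 10^15 Hz.
Since p = hf/c for a photon, p = 4.177 × 10^-27 kg·m/s.
Converting to eV/c: p = 7.816 eV/c ≈ 7.82 eV/c.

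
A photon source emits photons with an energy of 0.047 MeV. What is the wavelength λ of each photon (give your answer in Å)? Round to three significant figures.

(h = 6.62607015e-34 J·s, c = 2.99792458e8 m/s, 1 eV = 1.602176634e-19 J.)
First convert: E = 0.047 MeV = 7.5302e-15 J.
Apply λ = hc/E: λ = 2.638e-11 m.
Converting to Å: λ = 0.2638 Å ≈ 0.264 Å.

0.264 Å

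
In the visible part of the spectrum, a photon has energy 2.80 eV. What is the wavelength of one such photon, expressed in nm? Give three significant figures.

(h = 6.62607015 × 10^-34 J·s, c = 2.99792458 × 10^8 m/s, 1 eV = 1.602176634 × 10^-19 J.)
First convert: E = 2.80 eV = 4.4861 × 10^-19 J.
Since λ = hc/E for a photon, λ = 4.428 × 10^-7 m.
Converting to nm: λ = 442.8 nm ≈ 443 nm.

443 nm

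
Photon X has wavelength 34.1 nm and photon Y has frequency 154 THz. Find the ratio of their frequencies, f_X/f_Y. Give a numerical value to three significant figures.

57.1

f_X = 8.792 × 10^15 Hz (from wavelength = 34.1 nm, via f = c/λ).
f_Y = 1.540 × 10^14 Hz (from frequency = 154 THz, via f given directly).
Ratio = 8.792 × 10^15 / 1.540 × 10^14 = 57.1.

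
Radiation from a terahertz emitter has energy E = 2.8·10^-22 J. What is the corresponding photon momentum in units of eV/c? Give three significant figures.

(c = 2.99792458·10^8 m/s, 1 eV = 1.602176634·10^-19 J.)
Apply p = E/c: p = 9.340·10^-31 kg·m/s.
Converting to eV/c: p = 0.001748 eV/c ≈ 1.75·10^-3 eV/c.

1.75·10^-3 eV/c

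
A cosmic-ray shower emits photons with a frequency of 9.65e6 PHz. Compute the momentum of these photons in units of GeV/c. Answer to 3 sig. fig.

0.0399 GeV/c

Convert to SI: f = 9.65e6 PHz = 9.65e21 Hz.
Apply p = hf/c: p = 2.133e-20 kg·m/s.
Converting to GeV/c: p = 0.03991 GeV/c ≈ 0.0399 GeV/c.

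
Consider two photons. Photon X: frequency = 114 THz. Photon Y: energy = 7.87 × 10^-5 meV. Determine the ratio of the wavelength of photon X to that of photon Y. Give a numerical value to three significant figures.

λ_X = 2.630 × 10^-6 m (from frequency = 114 THz, via λ = c/f).
λ_Y = 15.75 m (from energy = 7.87 × 10^-5 meV, via λ = hc/E).
Ratio = 2.630 × 10^-6 / 15.75 = 1.67 × 10^-7.

1.67 × 10^-7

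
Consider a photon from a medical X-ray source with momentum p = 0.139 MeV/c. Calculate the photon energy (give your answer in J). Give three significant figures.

2.23e-14 J

Take c = 2.99792458e8 m/s, 1 eV = 1.602176634e-19 J.
In SI units: p = 0.139 MeV/c = 7.4286e-23 kg·m/s.
For a photon E = pc, so E = 2.227e-14 J.
So E ≈ 2.23e-14 J.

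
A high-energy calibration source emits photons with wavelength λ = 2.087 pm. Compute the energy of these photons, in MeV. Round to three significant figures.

0.594 MeV

First convert: λ = 2.087 pm = 2.087·10^-12 m.
For a photon E = hc/λ, so E = 9.518·10^-14 J.
Converting to MeV: E = 0.5941 MeV ≈ 0.594 MeV.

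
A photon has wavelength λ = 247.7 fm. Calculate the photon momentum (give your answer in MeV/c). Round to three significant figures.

Use h = 6.62607015e-34 J·s, c = 2.99792458e8 m/s, 1 eV = 1.602176634e-19 J.
In SI units: λ = 247.7 fm = 2.477e-13 m.
For a photon p = h/λ, so p = 2.675e-21 kg·m/s.
Converting to MeV/c: p = 5.005 MeV/c ≈ 5.01 MeV/c.

5.01 MeV/c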